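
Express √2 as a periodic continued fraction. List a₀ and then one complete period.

[1; 2]

a₀ = ⌊√2⌋ = 1.
With m₀=0, d₀=1 and mₖ₊₁ = dₖaₖ − mₖ, dₖ₊₁ = (n − mₖ₊₁²)/dₖ, aₖ₊₁ = ⌊(a₀+mₖ₊₁)/dₖ₊₁⌋:
  k=1: m=1, d=1, a=2
d=1 and a=2a₀=2 at k=1, so the next step gives (m, d) = (1, 1) again — its k=1 value — and the period has length 1.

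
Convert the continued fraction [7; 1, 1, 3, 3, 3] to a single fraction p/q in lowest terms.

575/76

Fold from the inside: start with 3/1.
  3 + 1/3 = 10/3
  3 + 3/10 = 33/10
  1 + 10/33 = 43/33
  1 + 33/43 = 76/43
  7 + 43/76 = 575/76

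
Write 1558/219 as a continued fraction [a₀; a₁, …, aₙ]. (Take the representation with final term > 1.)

1558 = 7*219 + 25
219 = 8*25 + 19
25 = 1*19 + 6
19 = 3*6 + 1
6 = 6*1 + 0  (stop)
So 1558/219 = [7; 8, 1, 3, 6].

[7; 8, 1, 3, 6]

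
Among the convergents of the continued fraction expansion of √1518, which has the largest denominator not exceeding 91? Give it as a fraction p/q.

1013/26

√1518 = [38; 1, 24, 1, 76, …] (period length 4).
Convergents:
  p_0/q_0 = 38/1
  p_1/q_1 = 39/1
  p_2/q_2 = 974/25
  p_3/q_3 = 1013/26
  p_4/q_4 = 77962/2001
q_3 = 26 ≤ 91 < 2001 = q_4, so the answer is 1013/26.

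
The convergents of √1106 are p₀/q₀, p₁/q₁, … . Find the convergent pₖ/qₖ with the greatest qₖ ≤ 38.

1164/35

√1106 = [33; 3, 1, 8, 1, 3, 66, …] (period length 6).
Convergents:
  p_0/q_0 = 33/1
  p_1/q_1 = 100/3
  p_2/q_2 = 133/4
  p_3/q_3 = 1164/35
  p_4/q_4 = 1297/39
q_3 = 35 ≤ 38 < 39 = q_4, so the answer is 1164/35.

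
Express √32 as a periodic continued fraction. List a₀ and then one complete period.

a₀ = ⌊√32⌋ = 5.

[5; 1, 1, 1, 10]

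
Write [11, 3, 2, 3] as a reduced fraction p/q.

Using pₖ = aₖpₖ₋₁ + pₖ₋₂ and qₖ = aₖqₖ₋₁ + qₖ₋₂:
  k=0: a=11, p=11, q=1
  k=1: a=3, p=34, q=3
  k=2: a=2, p=79, q=7
  k=3: a=3, p=271, q=24

271/24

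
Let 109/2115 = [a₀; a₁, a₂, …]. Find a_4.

10

109 = 0·2115 + 109   →  a_0 = 0
2115 = 19·109 + 44   →  a_1 = 19
109 = 2·44 + 21   →  a_2 = 2
44 = 2·21 + 2   →  a_3 = 2
21 = 10·2 + 1   →  a_4 = 10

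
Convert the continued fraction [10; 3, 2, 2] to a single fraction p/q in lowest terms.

175/17

Using pₖ = aₖpₖ₋₁ + pₖ₋₂ and qₖ = aₖqₖ₋₁ + qₖ₋₂:
  k=0: a=10, p=10, q=1
  k=1: a=3, p=31, q=3
  k=2: a=2, p=72, q=7
  k=3: a=2, p=175, q=17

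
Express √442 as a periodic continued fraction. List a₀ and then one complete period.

a₀ = ⌊√442⌋ = 21.
With m₀=0, d₀=1 and mₖ₊₁ = dₖaₖ − mₖ, dₖ₊₁ = (n − mₖ₊₁²)/dₖ, aₖ₊₁ = ⌊(a₀+mₖ₊₁)/dₖ₊₁⌋:
  k=1: m=21, d=1, a=42
d=1 and a=2a₀=42 at k=1, so the next step gives (m, d) = (21, 1) again — its k=1 value — and the period has length 1.

[21; 42]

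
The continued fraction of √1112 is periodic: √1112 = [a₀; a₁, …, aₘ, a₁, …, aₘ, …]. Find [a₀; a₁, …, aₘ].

[33; 2, 1, 7, 1, 2, 66]

a₀ = ⌊√1112⌋ = 33.
With m₀=0, d₀=1 and mₖ₊₁ = dₖaₖ − mₖ, dₖ₊₁ = (n − mₖ₊₁²)/dₖ, aₖ₊₁ = ⌊(a₀+mₖ₊₁)/dₖ₊₁⌋:
  k=1: m=33, d=23, a=2
  k=2: m=13, d=41, a=1
  k=3: m=28, d=8, a=7
  k=4: m=28, d=41, a=1
  k=5: m=13, d=23, a=2
  k=6: m=33, d=1, a=66
d=1 and a=2a₀=66 at k=6, so the next step gives (m, d) = (33, 23) again — its k=1 value — and the period has length 6.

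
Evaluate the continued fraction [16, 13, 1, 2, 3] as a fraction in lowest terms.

2202/137

Fold from the inside: start with 3/1.
  2 + 1/3 = 7/3
  1 + 3/7 = 10/7
  13 + 7/10 = 137/10
  16 + 10/137 = 2202/137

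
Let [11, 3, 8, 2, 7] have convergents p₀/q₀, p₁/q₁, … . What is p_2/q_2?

Using pₖ = aₖpₖ₋₁ + pₖ₋₂, qₖ = aₖqₖ₋₁ + qₖ₋₂ (with p₋₁=1, p₋₂=0, q₋₁=0, q₋₂=1):
  k=0: a=11, p=11, q=1
  k=1: a=3, p=34, q=3
  k=2: a=8, p=283, q=25

283/25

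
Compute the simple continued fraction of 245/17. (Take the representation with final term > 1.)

[14; 2, 2, 3]

245 = 14·17 + 7
17 = 2·7 + 3
7 = 2·3 + 1
3 = 3·1 + 0  (stop)
So 245/17 = [14; 2, 2, 3].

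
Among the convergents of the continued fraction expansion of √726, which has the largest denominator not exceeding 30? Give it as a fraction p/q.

485/18

√726 = [26; 1, 16, 1, 52, …] (period length 4).
Convergents:
  p_0/q_0 = 26/1
  p_1/q_1 = 27/1
  p_2/q_2 = 458/17
  p_3/q_3 = 485/18
  p_4/q_4 = 25678/953
q_3 = 18 ≤ 30 < 953 = q_4, so the answer is 485/18.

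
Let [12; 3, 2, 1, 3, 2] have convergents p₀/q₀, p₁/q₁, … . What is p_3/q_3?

Using pₖ = aₖpₖ₋₁ + pₖ₋₂, qₖ = aₖqₖ₋₁ + qₖ₋₂ (with p₋₁=1, p₋₂=0, q₋₁=0, q₋₂=1):
  k=0: a=12, p=12, q=1
  k=1: a=3, p=37, q=3
  k=2: a=2, p=86, q=7
  k=3: a=1, p=123, q=10

123/10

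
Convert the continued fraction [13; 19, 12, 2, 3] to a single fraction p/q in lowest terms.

21667/1660

Fold from the inside: start with 3/1.
  2 + 1/3 = 7/3
  12 + 3/7 = 87/7
  19 + 7/87 = 1660/87
  13 + 87/1660 = 21667/1660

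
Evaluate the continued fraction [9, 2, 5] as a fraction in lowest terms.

Fold from the inside: start with 5/1.
  2 + 1/5 = 11/5
  9 + 5/11 = 104/11

104/11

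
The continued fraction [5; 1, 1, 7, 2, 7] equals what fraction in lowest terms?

Fold from the inside: start with 7/1.
  2 + 1/7 = 15/7
  7 + 7/15 = 112/15
  1 + 15/112 = 127/112
  1 + 112/127 = 239/127
  5 + 127/239 = 1322/239

1322/239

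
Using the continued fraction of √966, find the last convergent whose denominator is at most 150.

√966 = [31; 12, 2, 2, 2, 12, 62, …] (period length 6).
Convergents:
  p_0/q_0 = 31/1
  p_1/q_1 = 373/12
  p_2/q_2 = 777/25
  p_3/q_3 = 1927/62
  p_4/q_4 = 4631/149
  p_5/q_5 = 57499/1850
q_4 = 149 ≤ 150 < 1850 = q_5, so the answer is 4631/149.

4631/149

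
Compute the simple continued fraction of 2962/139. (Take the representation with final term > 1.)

2962 = 21·139 + 43
139 = 3·43 + 10
43 = 4·10 + 3
10 = 3·3 + 1
3 = 3·1 + 0  (stop)
So 2962/139 = [21; 3, 4, 3, 3].

[21; 3, 4, 3, 3]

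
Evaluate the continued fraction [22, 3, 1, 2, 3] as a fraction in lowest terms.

824/37

Using pₖ = aₖpₖ₋₁ + pₖ₋₂ and qₖ = aₖqₖ₋₁ + qₖ₋₂:
  k=0: a=22, p=22, q=1
  k=1: a=3, p=67, q=3
  k=2: a=1, p=89, q=4
  k=3: a=2, p=245, q=11
  k=4: a=3, p=824, q=37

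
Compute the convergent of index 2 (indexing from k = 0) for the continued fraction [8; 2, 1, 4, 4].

Using pₖ = aₖpₖ₋₁ + pₖ₋₂, qₖ = aₖqₖ₋₁ + qₖ₋₂ (with p₋₁=1, p₋₂=0, q₋₁=0, q₋₂=1):
  k=0: a=8, p=8, q=1
  k=1: a=2, p=17, q=2
  k=2: a=1, p=25, q=3

25/3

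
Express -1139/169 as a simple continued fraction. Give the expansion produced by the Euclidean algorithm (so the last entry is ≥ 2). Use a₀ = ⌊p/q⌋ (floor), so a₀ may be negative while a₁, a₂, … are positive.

-1139 = -7·169 + 44
169 = 3·44 + 37
44 = 1·37 + 7
37 = 5·7 + 2
7 = 3·2 + 1
2 = 2·1 + 0  (stop)
So -1139/169 = [-7; 3, 1, 5, 3, 2].

[-7; 3, 1, 5, 3, 2]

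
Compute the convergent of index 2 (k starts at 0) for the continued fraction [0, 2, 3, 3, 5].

Using pₖ = aₖpₖ₋₁ + pₖ₋₂, qₖ = aₖqₖ₋₁ + qₖ₋₂ (with p₋₁=1, p₋₂=0, q₋₁=0, q₋₂=1):
  k=0: a=0, p=0, q=1
  k=1: a=2, p=1, q=2
  k=2: a=3, p=3, q=7

3/7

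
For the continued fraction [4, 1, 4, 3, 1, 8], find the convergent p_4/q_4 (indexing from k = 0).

Using pₖ = aₖpₖ₋₁ + pₖ₋₂, qₖ = aₖqₖ₋₁ + qₖ₋₂ (with p₋₁=1, p₋₂=0, q₋₁=0, q₋₂=1):
  k=0: a=4, p=4, q=1
  k=1: a=1, p=5, q=1
  k=2: a=4, p=24, q=5
  k=3: a=3, p=77, q=16
  k=4: a=1, p=101, q=21

101/21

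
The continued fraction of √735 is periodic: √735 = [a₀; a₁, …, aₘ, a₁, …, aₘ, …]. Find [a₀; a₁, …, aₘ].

[27; 9, 54]

a₀ = ⌊√735⌋ = 27.
With m₀=0, d₀=1 and mₖ₊₁ = dₖaₖ − mₖ, dₖ₊₁ = (n − mₖ₊₁²)/dₖ, aₖ₊₁ = ⌊(a₀+mₖ₊₁)/dₖ₊₁⌋:
  k=1: m=27, d=6, a=9
  k=2: m=27, d=1, a=54
d=1 and a=2a₀=54 at k=2, so the next step gives (m, d) = (27, 6) again — its k=1 value — and the period has length 2.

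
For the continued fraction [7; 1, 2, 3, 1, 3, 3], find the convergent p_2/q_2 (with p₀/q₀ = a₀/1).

Using pₖ = aₖpₖ₋₁ + pₖ₋₂, qₖ = aₖqₖ₋₁ + qₖ₋₂ (with p₋₁=1, p₋₂=0, q₋₁=0, q₋₂=1):
  k=0: a=7, p=7, q=1
  k=1: a=1, p=8, q=1
  k=2: a=2, p=23, q=3

23/3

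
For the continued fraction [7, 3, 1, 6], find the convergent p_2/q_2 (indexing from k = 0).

29/4

Using pₖ = aₖpₖ₋₁ + pₖ₋₂, qₖ = aₖqₖ₋₁ + qₖ₋₂ (with p₋₁=1, p₋₂=0, q₋₁=0, q₋₂=1):
  k=0: a=7, p=7, q=1
  k=1: a=3, p=22, q=3
  k=2: a=1, p=29, q=4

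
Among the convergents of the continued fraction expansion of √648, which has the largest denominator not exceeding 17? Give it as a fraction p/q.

280/11

√648 = [25; 2, 5, 6, 5, 2, 50, …] (period length 6).
Convergents:
  p_0/q_0 = 25/1
  p_1/q_1 = 51/2
  p_2/q_2 = 280/11
  p_3/q_3 = 1731/68
q_2 = 11 ≤ 17 < 68 = q_3, so the answer is 280/11.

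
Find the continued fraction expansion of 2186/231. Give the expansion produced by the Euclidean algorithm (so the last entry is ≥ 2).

[9; 2, 6, 3, 2, 2]

2186 = 9×231 + 107
231 = 2×107 + 17
107 = 6×17 + 5
17 = 3×5 + 2
5 = 2×2 + 1
2 = 2×1 + 0  (stop)
So 2186/231 = [9; 2, 6, 3, 2, 2].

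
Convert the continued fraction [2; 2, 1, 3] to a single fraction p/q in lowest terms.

Fold from the inside: start with 3/1.
  1 + 1/3 = 4/3
  2 + 3/4 = 11/4
  2 + 4/11 = 26/11

26/11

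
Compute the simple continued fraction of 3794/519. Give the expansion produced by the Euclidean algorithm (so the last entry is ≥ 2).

[7; 3, 4, 2, 8, 2]

3794 = 7*519 + 161
519 = 3*161 + 36
161 = 4*36 + 17
36 = 2*17 + 2
17 = 8*2 + 1
2 = 2*1 + 0  (stop)
So 3794/519 = [7; 3, 4, 2, 8, 2].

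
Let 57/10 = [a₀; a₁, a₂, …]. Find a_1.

1

57 = 5·10 + 7   →  a_0 = 5
10 = 1·7 + 3   →  a_1 = 1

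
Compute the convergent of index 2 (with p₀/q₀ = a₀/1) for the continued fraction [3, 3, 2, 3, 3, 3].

Using pₖ = aₖpₖ₋₁ + pₖ₋₂, qₖ = aₖqₖ₋₁ + qₖ₋₂ (with p₋₁=1, p₋₂=0, q₋₁=0, q₋₂=1):
  k=0: a=3, p=3, q=1
  k=1: a=3, p=10, q=3
  k=2: a=2, p=23, q=7

23/7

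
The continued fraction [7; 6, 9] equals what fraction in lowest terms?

394/55

Fold from the inside: start with 9/1.
  6 + 1/9 = 55/9
  7 + 9/55 = 394/55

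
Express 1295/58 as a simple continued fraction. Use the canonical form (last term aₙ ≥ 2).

[22; 3, 19]

1295 = 22*58 + 19
58 = 3*19 + 1
19 = 19*1 + 0  (stop)
So 1295/58 = [22; 3, 19].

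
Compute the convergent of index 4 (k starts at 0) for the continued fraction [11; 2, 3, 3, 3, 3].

869/76

Using pₖ = aₖpₖ₋₁ + pₖ₋₂, qₖ = aₖqₖ₋₁ + qₖ₋₂ (with p₋₁=1, p₋₂=0, q₋₁=0, q₋₂=1):
  k=0: a=11, p=11, q=1
  k=1: a=2, p=23, q=2
  k=2: a=3, p=80, q=7
  k=3: a=3, p=263, q=23
  k=4: a=3, p=869, q=76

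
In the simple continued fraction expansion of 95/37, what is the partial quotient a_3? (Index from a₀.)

95 = 2·37 + 21   →  a_0 = 2
37 = 1·21 + 16   →  a_1 = 1
21 = 1·16 + 5   →  a_2 = 1
16 = 3·5 + 1   →  a_3 = 3

3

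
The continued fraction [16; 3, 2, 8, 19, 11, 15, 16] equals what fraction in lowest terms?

Fold from the inside: start with 16/1.
  15 + 1/16 = 241/16
  11 + 16/241 = 2667/241
  19 + 241/2667 = 50914/2667
  8 + 2667/50914 = 409979/50914
  2 + 50914/409979 = 870872/409979
  3 + 409979/870872 = 3022595/870872
  16 + 870872/3022595 = 49232392/3022595

49232392/3022595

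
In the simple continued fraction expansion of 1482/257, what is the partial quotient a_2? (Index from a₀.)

3

1482 = 5·257 + 197   →  a_0 = 5
257 = 1·197 + 60   →  a_1 = 1
197 = 3·60 + 17   →  a_2 = 3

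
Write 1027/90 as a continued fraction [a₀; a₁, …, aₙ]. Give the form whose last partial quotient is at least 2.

[11; 2, 2, 3, 5]

1027 = 11×90 + 37
90 = 2×37 + 16
37 = 2×16 + 5
16 = 3×5 + 1
5 = 5×1 + 0  (stop)
So 1027/90 = [11; 2, 2, 3, 5].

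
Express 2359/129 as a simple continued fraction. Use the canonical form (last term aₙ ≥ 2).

[18; 3, 2, 18]

2359 = 18·129 + 37
129 = 3·37 + 18
37 = 2·18 + 1
18 = 18·1 + 0  (stop)
So 2359/129 = [18; 3, 2, 18].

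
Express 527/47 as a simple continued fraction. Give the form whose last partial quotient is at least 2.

[11; 4, 1, 2, 3]

527 = 11×47 + 10
47 = 4×10 + 7
10 = 1×7 + 3
7 = 2×3 + 1
3 = 3×1 + 0  (stop)
So 527/47 = [11; 4, 1, 2, 3].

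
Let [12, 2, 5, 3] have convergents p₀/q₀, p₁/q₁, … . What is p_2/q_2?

137/11

Using pₖ = aₖpₖ₋₁ + pₖ₋₂, qₖ = aₖqₖ₋₁ + qₖ₋₂ (with p₋₁=1, p₋₂=0, q₋₁=0, q₋₂=1):
  k=0: a=12, p=12, q=1
  k=1: a=2, p=25, q=2
  k=2: a=5, p=137, q=11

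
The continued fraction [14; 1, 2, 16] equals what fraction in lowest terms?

719/49

Using pₖ = aₖpₖ₋₁ + pₖ₋₂ and qₖ = aₖqₖ₋₁ + qₖ₋₂:
  k=0: a=14, p=14, q=1
  k=1: a=1, p=15, q=1
  k=2: a=2, p=44, q=3
  k=3: a=16, p=719, q=49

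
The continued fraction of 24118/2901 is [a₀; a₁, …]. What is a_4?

24118 = 8·2901 + 910   →  a_0 = 8
2901 = 3·910 + 171   →  a_1 = 3
910 = 5·171 + 55   →  a_2 = 5
171 = 3·55 + 6   →  a_3 = 3
55 = 9·6 + 1   →  a_4 = 9

9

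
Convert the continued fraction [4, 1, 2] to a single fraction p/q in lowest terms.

Fold from the inside: start with 2/1.
  1 + 1/2 = 3/2
  4 + 2/3 = 14/3

14/3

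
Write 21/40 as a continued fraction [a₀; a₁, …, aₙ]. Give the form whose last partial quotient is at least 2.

[0; 1, 1, 9, 2]

21 = 0×40 + 21
40 = 1×21 + 19
21 = 1×19 + 2
19 = 9×2 + 1
2 = 2×1 + 0  (stop)
So 21/40 = [0; 1, 1, 9, 2].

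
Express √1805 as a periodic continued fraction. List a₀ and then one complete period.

[42; 2, 16, 2, 84]

a₀ = ⌊√1805⌋ = 42.
With m₀=0, d₀=1 and mₖ₊₁ = dₖaₖ − mₖ, dₖ₊₁ = (n − mₖ₊₁²)/dₖ, aₖ₊₁ = ⌊(a₀+mₖ₊₁)/dₖ₊₁⌋:
  k=1: m=42, d=41, a=2
  k=2: m=40, d=5, a=16
  k=3: m=40, d=41, a=2
  k=4: m=42, d=1, a=84
d=1 and a=2a₀=84 at k=4, so the next step gives (m, d) = (42, 41) again — its k=1 value — and the period has length 4.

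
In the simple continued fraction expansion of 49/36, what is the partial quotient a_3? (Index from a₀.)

49 = 1·36 + 13   →  a_0 = 1
36 = 2·13 + 10   →  a_1 = 2
13 = 1·10 + 3   →  a_2 = 1
10 = 3·3 + 1   →  a_3 = 3

3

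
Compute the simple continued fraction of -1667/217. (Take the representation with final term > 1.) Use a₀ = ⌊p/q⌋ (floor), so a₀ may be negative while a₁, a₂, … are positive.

-1667 = -8*217 + 69
217 = 3*69 + 10
69 = 6*10 + 9
10 = 1*9 + 1
9 = 9*1 + 0  (stop)
So -1667/217 = [-8; 3, 6, 1, 9].

[-8; 3, 6, 1, 9]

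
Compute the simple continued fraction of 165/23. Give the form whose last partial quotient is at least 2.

[7; 5, 1, 3]

165 = 7·23 + 4
23 = 5·4 + 3
4 = 1·3 + 1
3 = 3·1 + 0  (stop)
So 165/23 = [7; 5, 1, 3].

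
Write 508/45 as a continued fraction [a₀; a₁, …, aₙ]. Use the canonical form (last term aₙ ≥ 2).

[11; 3, 2, 6]

508 = 11×45 + 13
45 = 3×13 + 6
13 = 2×6 + 1
6 = 6×1 + 0  (stop)
So 508/45 = [11; 3, 2, 6].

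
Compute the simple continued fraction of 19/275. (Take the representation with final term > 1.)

[0; 14, 2, 9]

19 = 0*275 + 19
275 = 14*19 + 9
19 = 2*9 + 1
9 = 9*1 + 0  (stop)
So 19/275 = [0; 14, 2, 9].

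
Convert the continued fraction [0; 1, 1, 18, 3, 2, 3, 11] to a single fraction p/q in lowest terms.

5228/10185

Fold from the inside: start with 11/1.
  3 + 1/11 = 34/11
  2 + 11/34 = 79/34
  3 + 34/79 = 271/79
  18 + 79/271 = 4957/271
  1 + 271/4957 = 5228/4957
  1 + 4957/5228 = 10185/5228
  0 + 5228/10185 = 5228/10185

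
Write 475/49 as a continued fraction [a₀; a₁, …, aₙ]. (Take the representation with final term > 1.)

475 = 9*49 + 34
49 = 1*34 + 15
34 = 2*15 + 4
15 = 3*4 + 3
4 = 1*3 + 1
3 = 3*1 + 0  (stop)
So 475/49 = [9; 1, 2, 3, 1, 3].

[9; 1, 2, 3, 1, 3]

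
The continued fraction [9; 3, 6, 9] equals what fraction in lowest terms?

Using pₖ = aₖpₖ₋₁ + pₖ₋₂ and qₖ = aₖqₖ₋₁ + qₖ₋₂:
  k=0: a=9, p=9, q=1
  k=1: a=3, p=28, q=3
  k=2: a=6, p=177, q=19
  k=3: a=9, p=1621, q=174

1621/174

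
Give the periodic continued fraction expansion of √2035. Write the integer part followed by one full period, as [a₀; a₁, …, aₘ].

[45; 9, 90]

a₀ = ⌊√2035⌋ = 45.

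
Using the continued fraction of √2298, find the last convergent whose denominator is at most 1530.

√2298 = [47; 1, 14, 1, 94, …] (period length 4).
Convergents:
  p_0/q_0 = 47/1
  p_1/q_1 = 48/1
  p_2/q_2 = 719/15
  p_3/q_3 = 767/16
  p_4/q_4 = 72817/1519
  p_5/q_5 = 73584/1535
q_4 = 1519 ≤ 1530 < 1535 = q_5, so the answer is 72817/1519.

72817/1519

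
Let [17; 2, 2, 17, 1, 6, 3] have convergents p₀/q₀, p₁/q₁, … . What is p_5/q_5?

Using pₖ = aₖpₖ₋₁ + pₖ₋₂, qₖ = aₖqₖ₋₁ + qₖ₋₂ (with p₋₁=1, p₋₂=0, q₋₁=0, q₋₂=1):
  k=0: a=17, p=17, q=1
  k=1: a=2, p=35, q=2
  k=2: a=2, p=87, q=5
  k=3: a=17, p=1514, q=87
  k=4: a=1, p=1601, q=92
  k=5: a=6, p=11120, q=639

11120/639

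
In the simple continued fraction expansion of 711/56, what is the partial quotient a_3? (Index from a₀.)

711 = 12·56 + 39   →  a_0 = 12
56 = 1·39 + 17   →  a_1 = 1
39 = 2·17 + 5   →  a_2 = 2
17 = 3·5 + 2   →  a_3 = 3

3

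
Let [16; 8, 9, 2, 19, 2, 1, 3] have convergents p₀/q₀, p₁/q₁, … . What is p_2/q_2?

Using pₖ = aₖpₖ₋₁ + pₖ₋₂, qₖ = aₖqₖ₋₁ + qₖ₋₂ (with p₋₁=1, p₋₂=0, q₋₁=0, q₋₂=1):
  k=0: a=16, p=16, q=1
  k=1: a=8, p=129, q=8
  k=2: a=9, p=1177, q=73

1177/73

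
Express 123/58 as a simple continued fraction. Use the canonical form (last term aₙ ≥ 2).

123 = 2*58 + 7
58 = 8*7 + 2
7 = 3*2 + 1
2 = 2*1 + 0  (stop)
So 123/58 = [2; 8, 3, 2].

[2; 8, 3, 2]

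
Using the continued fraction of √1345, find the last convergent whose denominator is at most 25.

√1345 = [36; 1, 2, 14, 2, 1, 72, …] (period length 6).
Convergents:
  p_0/q_0 = 36/1
  p_1/q_1 = 37/1
  p_2/q_2 = 110/3
  p_3/q_3 = 1577/43
q_2 = 3 ≤ 25 < 43 = q_3, so the answer is 110/3.

110/3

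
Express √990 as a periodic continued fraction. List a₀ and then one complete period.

[31; 2, 6, 2, 62]

a₀ = ⌊√990⌋ = 31.
With m₀=0, d₀=1 and mₖ₊₁ = dₖaₖ − mₖ, dₖ₊₁ = (n − mₖ₊₁²)/dₖ, aₖ₊₁ = ⌊(a₀+mₖ₊₁)/dₖ₊₁⌋:
  k=1: m=31, d=29, a=2
  k=2: m=27, d=9, a=6
  k=3: m=27, d=29, a=2
  k=4: m=31, d=1, a=62
d=1 and a=2a₀=62 at k=4, so the next step gives (m, d) = (31, 29) again — its k=1 value — and the period has length 4.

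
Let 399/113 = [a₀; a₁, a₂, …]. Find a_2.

399 = 3·113 + 60   →  a_0 = 3
113 = 1·60 + 53   →  a_1 = 1
60 = 1·53 + 7   →  a_2 = 1

1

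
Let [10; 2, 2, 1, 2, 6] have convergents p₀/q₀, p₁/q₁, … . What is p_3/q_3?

Using pₖ = aₖpₖ₋₁ + pₖ₋₂, qₖ = aₖqₖ₋₁ + qₖ₋₂ (with p₋₁=1, p₋₂=0, q₋₁=0, q₋₂=1):
  k=0: a=10, p=10, q=1
  k=1: a=2, p=21, q=2
  k=2: a=2, p=52, q=5
  k=3: a=1, p=73, q=7

73/7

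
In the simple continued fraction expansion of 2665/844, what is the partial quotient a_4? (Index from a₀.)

2665 = 3·844 + 133   →  a_0 = 3
844 = 6·133 + 46   →  a_1 = 6
133 = 2·46 + 41   →  a_2 = 2
46 = 1·41 + 5   →  a_3 = 1
41 = 8·5 + 1   →  a_4 = 8

8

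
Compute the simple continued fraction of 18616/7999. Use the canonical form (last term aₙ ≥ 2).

[2; 3, 18, 18, 8]

18616 = 2·7999 + 2618
7999 = 3·2618 + 145
2618 = 18·145 + 8
145 = 18·8 + 1
8 = 8·1 + 0  (stop)
So 18616/7999 = [2; 3, 18, 18, 8].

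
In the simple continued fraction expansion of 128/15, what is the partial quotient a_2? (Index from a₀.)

1

128 = 8·15 + 8   →  a_0 = 8
15 = 1·8 + 7   →  a_1 = 1
8 = 1·7 + 1   →  a_2 = 1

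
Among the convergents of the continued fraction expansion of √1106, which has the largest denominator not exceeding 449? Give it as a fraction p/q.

√1106 = [33; 3, 1, 8, 1, 3, 66, …] (period length 6).
Convergents:
  p_0/q_0 = 33/1
  p_1/q_1 = 100/3
  p_2/q_2 = 133/4
  p_3/q_3 = 1164/35
  p_4/q_4 = 1297/39
  p_5/q_5 = 5055/152
  p_6/q_6 = 334927/10071
q_5 = 152 ≤ 449 < 10071 = q_6, so the answer is 5055/152.

5055/152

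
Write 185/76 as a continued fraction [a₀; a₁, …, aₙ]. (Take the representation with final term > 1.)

185 = 2×76 + 33
76 = 2×33 + 10
33 = 3×10 + 3
10 = 3×3 + 1
3 = 3×1 + 0  (stop)
So 185/76 = [2; 2, 3, 3, 3].

[2; 2, 3, 3, 3]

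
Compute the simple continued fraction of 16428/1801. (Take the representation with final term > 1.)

[9; 8, 4, 2, 7, 1, 2]

16428 = 9·1801 + 219
1801 = 8·219 + 49
219 = 4·49 + 23
49 = 2·23 + 3
23 = 7·3 + 2
3 = 1·2 + 1
2 = 2·1 + 0  (stop)
So 16428/1801 = [9; 8, 4, 2, 7, 1, 2].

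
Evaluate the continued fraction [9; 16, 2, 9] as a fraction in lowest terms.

2836/313

Fold from the inside: start with 9/1.
  2 + 1/9 = 19/9
  16 + 9/19 = 313/19
  9 + 19/313 = 2836/313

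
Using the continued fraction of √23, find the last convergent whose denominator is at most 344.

1151/240

√23 = [4; 1, 3, 1, 8, …] (period length 4).
Convergents:
  p_0/q_0 = 4/1
  p_1/q_1 = 5/1
  p_2/q_2 = 19/4
  p_3/q_3 = 24/5
  p_4/q_4 = 211/44
  p_5/q_5 = 235/49
  p_6/q_6 = 916/191
  p_7/q_7 = 1151/240
  p_8/q_8 = 10124/2111
q_7 = 240 ≤ 344 < 2111 = q_8, so the answer is 1151/240.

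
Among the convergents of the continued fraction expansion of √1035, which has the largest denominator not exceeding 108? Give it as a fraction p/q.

1126/35

√1035 = [32; 5, 1, 5, 64, …] (period length 4).
Convergents:
  p_0/q_0 = 32/1
  p_1/q_1 = 161/5
  p_2/q_2 = 193/6
  p_3/q_3 = 1126/35
  p_4/q_4 = 72257/2246
q_3 = 35 ≤ 108 < 2246 = q_4, so the answer is 1126/35.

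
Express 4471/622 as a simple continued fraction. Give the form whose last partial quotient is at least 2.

4471 = 7*622 + 117
622 = 5*117 + 37
117 = 3*37 + 6
37 = 6*6 + 1
6 = 6*1 + 0  (stop)
So 4471/622 = [7; 5, 3, 6, 6].

[7; 5, 3, 6, 6]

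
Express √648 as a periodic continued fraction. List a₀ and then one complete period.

[25; 2, 5, 6, 5, 2, 50]

a₀ = ⌊√648⌋ = 25.
With m₀=0, d₀=1 and mₖ₊₁ = dₖaₖ − mₖ, dₖ₊₁ = (n − mₖ₊₁²)/dₖ, aₖ₊₁ = ⌊(a₀+mₖ₊₁)/dₖ₊₁⌋:
  k=1: m=25, d=23, a=2
  k=2: m=21, d=9, a=5
  k=3: m=24, d=8, a=6
  k=4: m=24, d=9, a=5
  k=5: m=21, d=23, a=2
  k=6: m=25, d=1, a=50
d=1 and a=2a₀=50 at k=6, so the next step gives (m, d) = (25, 23) again — its k=1 value — and the period has length 6.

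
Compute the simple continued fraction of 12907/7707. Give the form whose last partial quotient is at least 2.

12907 = 1*7707 + 5200
7707 = 1*5200 + 2507
5200 = 2*2507 + 186
2507 = 13*186 + 89
186 = 2*89 + 8
89 = 11*8 + 1
8 = 8*1 + 0  (stop)
So 12907/7707 = [1; 1, 2, 13, 2, 11, 8].

[1; 1, 2, 13, 2, 11, 8]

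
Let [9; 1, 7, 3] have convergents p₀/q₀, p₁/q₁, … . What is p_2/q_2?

Using pₖ = aₖpₖ₋₁ + pₖ₋₂, qₖ = aₖqₖ₋₁ + qₖ₋₂ (with p₋₁=1, p₋₂=0, q₋₁=0, q₋₂=1):
  k=0: a=9, p=9, q=1
  k=1: a=1, p=10, q=1
  k=2: a=7, p=79, q=8

79/8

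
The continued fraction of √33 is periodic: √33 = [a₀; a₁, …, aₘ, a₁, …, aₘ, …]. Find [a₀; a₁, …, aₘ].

a₀ = ⌊√33⌋ = 5.
With m₀=0, d₀=1 and mₖ₊₁ = dₖaₖ − mₖ, dₖ₊₁ = (n − mₖ₊₁²)/dₖ, aₖ₊₁ = ⌊(a₀+mₖ₊₁)/dₖ₊₁⌋:
  k=1: m=5, d=8, a=1
  k=2: m=3, d=3, a=2
  k=3: m=3, d=8, a=1
  k=4: m=5, d=1, a=10
d=1 and a=2a₀=10 at k=4, so the next step gives (m, d) = (5, 8) again — its k=1 value — and the period has length 4.

[5; 1, 2, 1, 10]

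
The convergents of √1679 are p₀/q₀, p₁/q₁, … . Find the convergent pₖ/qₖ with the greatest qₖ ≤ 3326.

√1679 = [40; 1, 39, 1, 80, …] (period length 4).
Convergents:
  p_0/q_0 = 40/1
  p_1/q_1 = 41/1
  p_2/q_2 = 1639/40
  p_3/q_3 = 1680/41
  p_4/q_4 = 136039/3320
  p_5/q_5 = 137719/3361
q_4 = 3320 ≤ 3326 < 3361 = q_5, so the answer is 136039/3320.

136039/3320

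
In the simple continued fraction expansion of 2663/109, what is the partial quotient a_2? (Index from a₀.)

3

2663 = 24·109 + 47   →  a_0 = 24
109 = 2·47 + 15   →  a_1 = 2
47 = 3·15 + 2   →  a_2 = 3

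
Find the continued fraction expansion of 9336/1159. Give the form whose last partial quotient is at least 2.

9336 = 8×1159 + 64
1159 = 18×64 + 7
64 = 9×7 + 1
7 = 7×1 + 0  (stop)
So 9336/1159 = [8; 18, 9, 7].

[8; 18, 9, 7]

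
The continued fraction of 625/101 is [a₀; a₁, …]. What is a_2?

3

625 = 6·101 + 19   →  a_0 = 6
101 = 5·19 + 6   →  a_1 = 5
19 = 3·6 + 1   →  a_2 = 3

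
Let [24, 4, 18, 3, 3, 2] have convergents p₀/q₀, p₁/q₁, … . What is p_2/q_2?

Using pₖ = aₖpₖ₋₁ + pₖ₋₂, qₖ = aₖqₖ₋₁ + qₖ₋₂ (with p₋₁=1, p₋₂=0, q₋₁=0, q₋₂=1):
  k=0: a=24, p=24, q=1
  k=1: a=4, p=97, q=4
  k=2: a=18, p=1770, q=73

1770/73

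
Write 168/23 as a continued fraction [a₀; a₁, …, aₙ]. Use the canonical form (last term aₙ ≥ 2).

[7; 3, 3, 2]

168 = 7*23 + 7
23 = 3*7 + 2
7 = 3*2 + 1
2 = 2*1 + 0  (stop)
So 168/23 = [7; 3, 3, 2].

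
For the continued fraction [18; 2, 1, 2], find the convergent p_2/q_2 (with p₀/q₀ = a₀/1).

55/3

Using pₖ = aₖpₖ₋₁ + pₖ₋₂, qₖ = aₖqₖ₋₁ + qₖ₋₂ (with p₋₁=1, p₋₂=0, q₋₁=0, q₋₂=1):
  k=0: a=18, p=18, q=1
  k=1: a=2, p=37, q=2
  k=2: a=1, p=55, q=3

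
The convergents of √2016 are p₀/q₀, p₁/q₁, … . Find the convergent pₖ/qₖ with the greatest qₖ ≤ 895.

39916/889

√2016 = [44; 1, 8, 1, 88, …] (period length 4).
Convergents:
  p_0/q_0 = 44/1
  p_1/q_1 = 45/1
  p_2/q_2 = 404/9
  p_3/q_3 = 449/10
  p_4/q_4 = 39916/889
  p_5/q_5 = 40365/899
q_4 = 889 ≤ 895 < 899 = q_5, so the answer is 39916/889.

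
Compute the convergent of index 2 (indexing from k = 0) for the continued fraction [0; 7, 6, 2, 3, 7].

Using pₖ = aₖpₖ₋₁ + pₖ₋₂, qₖ = aₖqₖ₋₁ + qₖ₋₂ (with p₋₁=1, p₋₂=0, q₋₁=0, q₋₂=1):
  k=0: a=0, p=0, q=1
  k=1: a=7, p=1, q=7
  k=2: a=6, p=6, q=43

6/43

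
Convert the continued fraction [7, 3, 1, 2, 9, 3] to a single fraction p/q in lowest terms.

Using pₖ = aₖpₖ₋₁ + pₖ₋₂ and qₖ = aₖqₖ₋₁ + qₖ₋₂:
  k=0: a=7, p=7, q=1
  k=1: a=3, p=22, q=3
  k=2: a=1, p=29, q=4
  k=3: a=2, p=80, q=11
  k=4: a=9, p=749, q=103
  k=5: a=3, p=2327, q=320

2327/320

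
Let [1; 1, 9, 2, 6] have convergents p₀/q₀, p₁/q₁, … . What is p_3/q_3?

Using pₖ = aₖpₖ₋₁ + pₖ₋₂, qₖ = aₖqₖ₋₁ + qₖ₋₂ (with p₋₁=1, p₋₂=0, q₋₁=0, q₋₂=1):
  k=0: a=1, p=1, q=1
  k=1: a=1, p=2, q=1
  k=2: a=9, p=19, q=10
  k=3: a=2, p=40, q=21

40/21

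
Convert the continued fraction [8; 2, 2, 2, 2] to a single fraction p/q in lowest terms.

Fold from the inside: start with 2/1.
  2 + 1/2 = 5/2
  2 + 2/5 = 12/5
  2 + 5/12 = 29/12
  8 + 12/29 = 244/29

244/29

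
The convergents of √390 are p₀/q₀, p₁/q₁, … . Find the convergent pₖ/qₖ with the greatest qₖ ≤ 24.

√390 = [19; 1, 2, 1, 38, …] (period length 4).
Convergents:
  p_0/q_0 = 19/1
  p_1/q_1 = 20/1
  p_2/q_2 = 59/3
  p_3/q_3 = 79/4
  p_4/q_4 = 3061/155
q_3 = 4 ≤ 24 < 155 = q_4, so the answer is 79/4.

79/4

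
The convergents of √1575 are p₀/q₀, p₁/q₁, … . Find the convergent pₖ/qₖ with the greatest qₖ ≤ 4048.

159261/4013

√1575 = [39; 1, 2, 5, 2, 1, 78, …] (period length 6).
Convergents:
  p_0/q_0 = 39/1
  p_1/q_1 = 40/1
  p_2/q_2 = 119/3
  p_3/q_3 = 635/16
  p_4/q_4 = 1389/35
  p_5/q_5 = 2024/51
  p_6/q_6 = 159261/4013
  p_7/q_7 = 161285/4064
q_6 = 4013 ≤ 4048 < 4064 = q_7, so the answer is 159261/4013.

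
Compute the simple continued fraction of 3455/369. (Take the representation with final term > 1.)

[9; 2, 1, 3, 16, 2]

3455 = 9×369 + 134
369 = 2×134 + 101
134 = 1×101 + 33
101 = 3×33 + 2
33 = 16×2 + 1
2 = 2×1 + 0  (stop)
So 3455/369 = [9; 2, 1, 3, 16, 2].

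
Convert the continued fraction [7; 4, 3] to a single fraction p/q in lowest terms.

Using pₖ = aₖpₖ₋₁ + pₖ₋₂ and qₖ = aₖqₖ₋₁ + qₖ₋₂:
  k=0: a=7, p=7, q=1
  k=1: a=4, p=29, q=4
  k=2: a=3, p=94, q=13

94/13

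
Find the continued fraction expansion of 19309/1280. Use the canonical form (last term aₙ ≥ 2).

[15; 11, 1, 2, 1, 8, 3]

19309 = 15·1280 + 109
1280 = 11·109 + 81
109 = 1·81 + 28
81 = 2·28 + 25
28 = 1·25 + 3
25 = 8·3 + 1
3 = 3·1 + 0  (stop)
So 19309/1280 = [15; 11, 1, 2, 1, 8, 3].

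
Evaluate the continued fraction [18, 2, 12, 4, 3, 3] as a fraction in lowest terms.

20236/1095

Fold from the inside: start with 3/1.
  3 + 1/3 = 10/3
  4 + 3/10 = 43/10
  12 + 10/43 = 526/43
  2 + 43/526 = 1095/526
  18 + 526/1095 = 20236/1095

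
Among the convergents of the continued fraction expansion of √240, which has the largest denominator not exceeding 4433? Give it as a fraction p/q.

√240 = [15; 2, 30, …] (period length 2).
Convergents:
  p_0/q_0 = 15/1
  p_1/q_1 = 31/2
  p_2/q_2 = 945/61
  p_3/q_3 = 1921/124
  p_4/q_4 = 58575/3781
  p_5/q_5 = 119071/7686
q_4 = 3781 ≤ 4433 < 7686 = q_5, so the answer is 58575/3781.

58575/3781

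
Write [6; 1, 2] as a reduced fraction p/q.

Using pₖ = aₖpₖ₋₁ + pₖ₋₂ and qₖ = aₖqₖ₋₁ + qₖ₋₂:
  k=0: a=6, p=6, q=1
  k=1: a=1, p=7, q=1
  k=2: a=2, p=20, q=3

20/3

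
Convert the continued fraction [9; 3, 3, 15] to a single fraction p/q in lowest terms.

Using pₖ = aₖpₖ₋₁ + pₖ₋₂ and qₖ = aₖqₖ₋₁ + qₖ₋₂:
  k=0: a=9, p=9, q=1
  k=1: a=3, p=28, q=3
  k=2: a=3, p=93, q=10
  k=3: a=15, p=1423, q=153

1423/153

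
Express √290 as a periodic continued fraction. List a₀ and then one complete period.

a₀ = ⌊√290⌋ = 17.
With m₀=0, d₀=1 and mₖ₊₁ = dₖaₖ − mₖ, dₖ₊₁ = (n − mₖ₊₁²)/dₖ, aₖ₊₁ = ⌊(a₀+mₖ₊₁)/dₖ₊₁⌋:
  k=1: m=17, d=1, a=34
d=1 and a=2a₀=34 at k=1, so the next step gives (m, d) = (17, 1) again — its k=1 value — and the period has length 1.

[17; 34]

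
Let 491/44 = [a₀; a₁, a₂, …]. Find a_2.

491 = 11·44 + 7   →  a_0 = 11
44 = 6·7 + 2   →  a_1 = 6
7 = 3·2 + 1   →  a_2 = 3

3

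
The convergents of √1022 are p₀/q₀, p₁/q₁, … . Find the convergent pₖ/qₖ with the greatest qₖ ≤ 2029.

√1022 = [31; 1, 30, 1, 62, …] (period length 4).
Convergents:
  p_0/q_0 = 31/1
  p_1/q_1 = 32/1
  p_2/q_2 = 991/31
  p_3/q_3 = 1023/32
  p_4/q_4 = 64417/2015
  p_5/q_5 = 65440/2047
q_4 = 2015 ≤ 2029 < 2047 = q_5, so the answer is 64417/2015.

64417/2015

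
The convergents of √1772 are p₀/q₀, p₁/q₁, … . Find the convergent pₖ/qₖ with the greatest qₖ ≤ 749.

√1772 = [42; 10, 1, 1, 20, 1, 1, 10, 84, …] (period length 8).
Convergents:
  p_0/q_0 = 42/1
  p_1/q_1 = 421/10
  p_2/q_2 = 463/11
  p_3/q_3 = 884/21
  p_4/q_4 = 18143/431
  p_5/q_5 = 19027/452
  p_6/q_6 = 37170/883
q_5 = 452 ≤ 749 < 883 = q_6, so the answer is 19027/452.

19027/452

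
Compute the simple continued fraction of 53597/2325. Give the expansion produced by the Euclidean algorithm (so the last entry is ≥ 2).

[23; 19, 17, 2, 3]

53597 = 23×2325 + 122
2325 = 19×122 + 7
122 = 17×7 + 3
7 = 2×3 + 1
3 = 3×1 + 0  (stop)
So 53597/2325 = [23; 19, 17, 2, 3].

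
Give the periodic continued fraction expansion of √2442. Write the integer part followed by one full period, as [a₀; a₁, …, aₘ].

[49; 2, 2, 2, 98]

a₀ = ⌊√2442⌋ = 49.
With m₀=0, d₀=1 and mₖ₊₁ = dₖaₖ − mₖ, dₖ₊₁ = (n − mₖ₊₁²)/dₖ, aₖ₊₁ = ⌊(a₀+mₖ₊₁)/dₖ₊₁⌋:
  k=1: m=49, d=41, a=2
  k=2: m=33, d=33, a=2
  k=3: m=33, d=41, a=2
  k=4: m=49, d=1, a=98
d=1 and a=2a₀=98 at k=4, so the next step gives (m, d) = (49, 41) again — its k=1 value — and the period has length 4.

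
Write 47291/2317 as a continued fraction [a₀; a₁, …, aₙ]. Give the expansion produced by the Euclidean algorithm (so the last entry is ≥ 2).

[20; 2, 2, 3, 2, 3, 17]

47291 = 20·2317 + 951
2317 = 2·951 + 415
951 = 2·415 + 121
415 = 3·121 + 52
121 = 2·52 + 17
52 = 3·17 + 1
17 = 17·1 + 0  (stop)
So 47291/2317 = [20; 2, 2, 3, 2, 3, 17].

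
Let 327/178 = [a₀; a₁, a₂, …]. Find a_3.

327 = 1·178 + 149   →  a_0 = 1
178 = 1·149 + 29   →  a_1 = 1
149 = 5·29 + 4   →  a_2 = 5
29 = 7·4 + 1   →  a_3 = 7

7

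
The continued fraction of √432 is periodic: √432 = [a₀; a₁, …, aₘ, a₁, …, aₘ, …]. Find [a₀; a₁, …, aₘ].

[20; 1, 3, 1, 1, 1, 3, 1, 40]

a₀ = ⌊√432⌋ = 20.
With m₀=0, d₀=1 and mₖ₊₁ = dₖaₖ − mₖ, dₖ₊₁ = (n − mₖ₊₁²)/dₖ, aₖ₊₁ = ⌊(a₀+mₖ₊₁)/dₖ₊₁⌋:
  k=1: m=20, d=32, a=1
  k=2: m=12, d=9, a=3
  k=3: m=15, d=23, a=1
  k=4: m=8, d=16, a=1
  k=5: m=8, d=23, a=1
  k=6: m=15, d=9, a=3
  k=7: m=12, d=32, a=1
  k=8: m=20, d=1, a=40
d=1 and a=2a₀=40 at k=8, so the next step gives (m, d) = (20, 32) again — its k=1 value — and the period has length 8.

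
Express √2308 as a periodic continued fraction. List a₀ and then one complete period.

a₀ = ⌊√2308⌋ = 48.

[48; 24, 96]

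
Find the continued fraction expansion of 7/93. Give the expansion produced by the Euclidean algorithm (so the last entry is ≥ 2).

7 = 0×93 + 7
93 = 13×7 + 2
7 = 3×2 + 1
2 = 2×1 + 0  (stop)
So 7/93 = [0; 13, 3, 2].

[0; 13, 3, 2]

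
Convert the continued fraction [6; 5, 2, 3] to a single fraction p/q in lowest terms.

235/38

Fold from the inside: start with 3/1.
  2 + 1/3 = 7/3
  5 + 3/7 = 38/7
  6 + 7/38 = 235/38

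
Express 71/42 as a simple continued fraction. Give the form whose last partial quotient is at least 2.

71 = 1*42 + 29
42 = 1*29 + 13
29 = 2*13 + 3
13 = 4*3 + 1
3 = 3*1 + 0  (stop)
So 71/42 = [1; 1, 2, 4, 3].

[1; 1, 2, 4, 3]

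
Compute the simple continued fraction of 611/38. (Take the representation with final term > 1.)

[16; 12, 1, 2]

611 = 16*38 + 3
38 = 12*3 + 2
3 = 1*2 + 1
2 = 2*1 + 0  (stop)
So 611/38 = [16; 12, 1, 2].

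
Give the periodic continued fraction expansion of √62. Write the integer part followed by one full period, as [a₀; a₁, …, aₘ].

[7; 1, 6, 1, 14]

a₀ = ⌊√62⌋ = 7.
With m₀=0, d₀=1 and mₖ₊₁ = dₖaₖ − mₖ, dₖ₊₁ = (n − mₖ₊₁²)/dₖ, aₖ₊₁ = ⌊(a₀+mₖ₊₁)/dₖ₊₁⌋:
  k=1: m=7, d=13, a=1
  k=2: m=6, d=2, a=6
  k=3: m=6, d=13, a=1
  k=4: m=7, d=1, a=14
d=1 and a=2a₀=14 at k=4, so the next step gives (m, d) = (7, 13) again — its k=1 value — and the period has length 4.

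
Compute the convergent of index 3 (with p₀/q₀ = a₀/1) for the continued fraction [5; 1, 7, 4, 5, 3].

194/33

Using pₖ = aₖpₖ₋₁ + pₖ₋₂, qₖ = aₖqₖ₋₁ + qₖ₋₂ (with p₋₁=1, p₋₂=0, q₋₁=0, q₋₂=1):
  k=0: a=5, p=5, q=1
  k=1: a=1, p=6, q=1
  k=2: a=7, p=47, q=8
  k=3: a=4, p=194, q=33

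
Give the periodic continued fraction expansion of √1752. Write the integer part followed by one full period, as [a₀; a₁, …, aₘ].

a₀ = ⌊√1752⌋ = 41.

[41; 1, 5, 1, 82]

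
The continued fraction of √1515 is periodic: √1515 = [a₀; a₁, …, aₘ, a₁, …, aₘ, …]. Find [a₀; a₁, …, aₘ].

a₀ = ⌊√1515⌋ = 38.
With m₀=0, d₀=1 and mₖ₊₁ = dₖaₖ − mₖ, dₖ₊₁ = (n − mₖ₊₁²)/dₖ, aₖ₊₁ = ⌊(a₀+mₖ₊₁)/dₖ₊₁⌋:
  k=1: m=38, d=71, a=1
  k=2: m=33, d=6, a=11
  k=3: m=33, d=71, a=1
  k=4: m=38, d=1, a=76
d=1 and a=2a₀=76 at k=4, so the next step gives (m, d) = (38, 71) again — its k=1 value — and the period has length 4.

[38; 1, 11, 1, 76]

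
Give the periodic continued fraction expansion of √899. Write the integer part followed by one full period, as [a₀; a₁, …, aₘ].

[29; 1, 58]

a₀ = ⌊√899⌋ = 29.
With m₀=0, d₀=1 and mₖ₊₁ = dₖaₖ − mₖ, dₖ₊₁ = (n − mₖ₊₁²)/dₖ, aₖ₊₁ = ⌊(a₀+mₖ₊₁)/dₖ₊₁⌋:
  k=1: m=29, d=58, a=1
  k=2: m=29, d=1, a=58
d=1 and a=2a₀=58 at k=2, so the next step gives (m, d) = (29, 58) again — its k=1 value — and the period has length 2.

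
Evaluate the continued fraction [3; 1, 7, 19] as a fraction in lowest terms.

Fold from the inside: start with 19/1.
  7 + 1/19 = 134/19
  1 + 19/134 = 153/134
  3 + 134/153 = 593/153

593/153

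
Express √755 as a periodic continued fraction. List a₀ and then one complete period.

[27; 2, 10, 2, 54]

a₀ = ⌊√755⌋ = 27.
With m₀=0, d₀=1 and mₖ₊₁ = dₖaₖ − mₖ, dₖ₊₁ = (n − mₖ₊₁²)/dₖ, aₖ₊₁ = ⌊(a₀+mₖ₊₁)/dₖ₊₁⌋:
  k=1: m=27, d=26, a=2
  k=2: m=25, d=5, a=10
  k=3: m=25, d=26, a=2
  k=4: m=27, d=1, a=54
d=1 and a=2a₀=54 at k=4, so the next step gives (m, d) = (27, 26) again — its k=1 value — and the period has length 4.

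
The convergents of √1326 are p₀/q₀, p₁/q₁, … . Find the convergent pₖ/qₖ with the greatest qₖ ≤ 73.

√1326 = [36; 2, 2, 2, 2, 2, 72, …] (period length 6).
Convergents:
  p_0/q_0 = 36/1
  p_1/q_1 = 73/2
  p_2/q_2 = 182/5
  p_3/q_3 = 437/12
  p_4/q_4 = 1056/29
  p_5/q_5 = 2549/70
  p_6/q_6 = 184584/5069
q_5 = 70 ≤ 73 < 5069 = q_6, so the answer is 2549/70.

2549/70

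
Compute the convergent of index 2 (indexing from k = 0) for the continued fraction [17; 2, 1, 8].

Using pₖ = aₖpₖ₋₁ + pₖ₋₂, qₖ = aₖqₖ₋₁ + qₖ₋₂ (with p₋₁=1, p₋₂=0, q₋₁=0, q₋₂=1):
  k=0: a=17, p=17, q=1
  k=1: a=2, p=35, q=2
  k=2: a=1, p=52, q=3

52/3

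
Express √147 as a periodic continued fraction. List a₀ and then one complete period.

[12; 8, 24]

a₀ = ⌊√147⌋ = 12.
With m₀=0, d₀=1 and mₖ₊₁ = dₖaₖ − mₖ, dₖ₊₁ = (n − mₖ₊₁²)/dₖ, aₖ₊₁ = ⌊(a₀+mₖ₊₁)/dₖ₊₁⌋:
  k=1: m=12, d=3, a=8
  k=2: m=12, d=1, a=24
d=1 and a=2a₀=24 at k=2, so the next step gives (m, d) = (12, 3) again — its k=1 value — and the period has length 2.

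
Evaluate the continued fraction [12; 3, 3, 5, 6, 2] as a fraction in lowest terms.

Using pₖ = aₖpₖ₋₁ + pₖ₋₂ and qₖ = aₖqₖ₋₁ + qₖ₋₂:
  k=0: a=12, p=12, q=1
  k=1: a=3, p=37, q=3
  k=2: a=3, p=123, q=10
  k=3: a=5, p=652, q=53
  k=4: a=6, p=4035, q=328
  k=5: a=2, p=8722, q=709

8722/709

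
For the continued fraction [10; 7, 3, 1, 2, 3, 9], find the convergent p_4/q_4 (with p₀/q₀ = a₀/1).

811/80

Using pₖ = aₖpₖ₋₁ + pₖ₋₂, qₖ = aₖqₖ₋₁ + qₖ₋₂ (with p₋₁=1, p₋₂=0, q₋₁=0, q₋₂=1):
  k=0: a=10, p=10, q=1
  k=1: a=7, p=71, q=7
  k=2: a=3, p=223, q=22
  k=3: a=1, p=294, q=29
  k=4: a=2, p=811, q=80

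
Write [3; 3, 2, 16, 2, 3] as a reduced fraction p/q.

2715/826

Fold from the inside: start with 3/1.
  2 + 1/3 = 7/3
  16 + 3/7 = 115/7
  2 + 7/115 = 237/115
  3 + 115/237 = 826/237
  3 + 237/826 = 2715/826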